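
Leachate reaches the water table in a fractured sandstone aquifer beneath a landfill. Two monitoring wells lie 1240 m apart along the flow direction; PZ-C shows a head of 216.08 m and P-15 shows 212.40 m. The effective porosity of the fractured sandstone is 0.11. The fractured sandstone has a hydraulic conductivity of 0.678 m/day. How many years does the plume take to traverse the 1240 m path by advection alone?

186

Hydraulic gradient i = (216.08 − 212.40) / 1240 = 3.68 / 1240 = 0.002968.
Darcy flux q = K · i = 0.6780 × 0.002968 = 0.002012 m/day.
Seepage velocity v = q / n_e = 0.002012 / 0.11 = 0.01829 m/day.
Travel time t = L / v = 1240 / 0.01829 = 67789 days = 185.6 years.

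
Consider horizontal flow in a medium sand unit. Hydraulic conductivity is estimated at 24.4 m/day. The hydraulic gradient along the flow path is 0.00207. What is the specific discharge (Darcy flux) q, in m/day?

0.0505

Hydraulic gradient i = 0.00207.
Specific discharge q = K · i = 24.40 × 0.002070 = 0.05051 m/day.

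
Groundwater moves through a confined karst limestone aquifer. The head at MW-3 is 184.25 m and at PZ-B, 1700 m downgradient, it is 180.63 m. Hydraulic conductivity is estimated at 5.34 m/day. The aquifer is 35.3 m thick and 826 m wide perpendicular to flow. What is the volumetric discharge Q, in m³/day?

332

Cross-sectional area A = 826 × 35.3 = 29158 m².
Hydraulic gradient i = (184.25 − 180.63) / 1700 = 3.62 / 1700 = 0.002129.
Darcy's law: Q = K · A · i = 5.340 × 29158 × 0.002129 = 331.6 m³/day.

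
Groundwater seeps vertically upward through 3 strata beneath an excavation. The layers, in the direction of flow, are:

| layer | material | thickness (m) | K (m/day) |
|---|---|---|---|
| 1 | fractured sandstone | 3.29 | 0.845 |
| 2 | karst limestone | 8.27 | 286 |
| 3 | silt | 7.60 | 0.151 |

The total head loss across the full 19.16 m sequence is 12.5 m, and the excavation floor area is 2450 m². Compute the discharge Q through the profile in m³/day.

564

Flow is perpendicular to layering, so the layers act in series and the equivalent K is the thickness-weighted harmonic mean.
Total thickness L = 3.29 + 8.27 + 7.60 = 19.16 m.
Σ(b_i/K_i) = 3.29/0.845 + 8.27/286 + 7.60/0.151 = 54.25 d.
K_eq = L / Σ(b_i/K_i) = 19.16 / 54.25 = 0.3532 m/day.
Q = K_eq · A · (Δh/L) = 0.3532 × 2450 × (12.5/19.16) = 564.5 m³/day.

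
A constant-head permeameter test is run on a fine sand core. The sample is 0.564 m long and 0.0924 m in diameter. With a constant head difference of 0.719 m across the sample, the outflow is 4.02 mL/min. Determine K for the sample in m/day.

Cross-sectional area A = π·(d/2)² = π × (0.0924/2)² = 0.006706 m².
Convert discharge: 4.02 mL/min = 6.700e-08 m³/s.
Darcy's law rearranged: K = Q·L / (A·Δh) = 6.700e-08 × 0.564 / (0.006706 × 0.719) = 7.838e-06 m/s = 0.6772 m/day.

0.677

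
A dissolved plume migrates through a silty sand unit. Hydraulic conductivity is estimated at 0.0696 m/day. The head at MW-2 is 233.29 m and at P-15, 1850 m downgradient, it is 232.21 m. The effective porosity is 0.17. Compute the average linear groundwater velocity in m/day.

0.000239

Hydraulic gradient i = (233.29 − 232.21) / 1850 = 1.08 / 1850 = 0.0005838.
Darcy flux q = K · i = 0.06960 × 0.0005838 = 4.063e-05 m/day.
Seepage velocity v = q / n_e = 4.063e-05 / 0.17 = 0.0002390 m/day.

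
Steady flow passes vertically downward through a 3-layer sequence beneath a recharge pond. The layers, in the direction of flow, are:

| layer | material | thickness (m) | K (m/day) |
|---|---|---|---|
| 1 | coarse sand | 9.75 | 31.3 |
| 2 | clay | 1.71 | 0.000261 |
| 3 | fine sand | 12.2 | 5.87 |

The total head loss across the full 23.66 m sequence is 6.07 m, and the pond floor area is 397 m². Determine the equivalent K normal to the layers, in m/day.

Flow is perpendicular to layering, so the layers act in series and the equivalent K is the thickness-weighted harmonic mean.
Total thickness L = 9.75 + 1.71 + 12.2 = 23.66 m.
Σ(b_i/K_i) = 9.75/31.3 + 1.71/0.000261 + 12.2/5.87 = 6554 d.
K_eq = L / Σ(b_i/K_i) = 23.66 / 6554 = 0.003610 m/day.

0.00361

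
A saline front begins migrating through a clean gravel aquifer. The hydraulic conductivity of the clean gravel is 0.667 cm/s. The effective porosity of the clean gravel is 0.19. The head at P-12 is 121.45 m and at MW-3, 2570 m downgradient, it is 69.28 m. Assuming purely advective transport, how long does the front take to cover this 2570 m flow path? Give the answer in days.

Convert K: 0.667 cm/s × 864 = 576.3 m/day.
Hydraulic gradient i = (121.45 − 69.28) / 2570 = 52.17 / 2570 = 0.02030.
Darcy flux q = K · i = 576.3 × 0.02030 = 11.70 m/day.
Seepage velocity v = q / n_e = 11.70 / 0.19 = 61.57 m/day.
Travel time t = L / v = 2570 / 61.57 = 41.74 days.

41.7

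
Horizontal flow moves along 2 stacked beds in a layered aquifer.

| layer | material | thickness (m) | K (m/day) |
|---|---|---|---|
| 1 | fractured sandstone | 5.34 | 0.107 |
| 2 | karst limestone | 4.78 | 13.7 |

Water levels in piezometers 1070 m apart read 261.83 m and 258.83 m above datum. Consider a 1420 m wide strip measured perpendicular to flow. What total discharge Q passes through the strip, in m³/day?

263

Flow is parallel to layering, so each bed carries its own Darcy discharge and the transmissivities add.
Σ(K_i·b_i) = 0.107×5.34 + 13.7×4.78 = 66.06 m²/day.
Hydraulic gradient i = (261.83 − 258.83) / 1070 = 3 / 1070 = 0.002804.
Q = Σ(K_i·b_i) · W · i = 66.06 × 1420 × 0.002804 = 263.0 m³/day.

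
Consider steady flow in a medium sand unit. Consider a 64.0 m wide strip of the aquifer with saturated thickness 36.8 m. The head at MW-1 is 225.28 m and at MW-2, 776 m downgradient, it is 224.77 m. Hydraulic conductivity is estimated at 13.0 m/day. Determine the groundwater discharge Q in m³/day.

Cross-sectional area A = 64.0 × 36.8 = 2355 m².
Hydraulic gradient i = (225.28 − 224.77) / 776 = 0.51 / 776 = 0.0006572.
Darcy's law: Q = K · A · i = 13.00 × 2355 × 0.0006572 = 20.12 m³/day.

20.1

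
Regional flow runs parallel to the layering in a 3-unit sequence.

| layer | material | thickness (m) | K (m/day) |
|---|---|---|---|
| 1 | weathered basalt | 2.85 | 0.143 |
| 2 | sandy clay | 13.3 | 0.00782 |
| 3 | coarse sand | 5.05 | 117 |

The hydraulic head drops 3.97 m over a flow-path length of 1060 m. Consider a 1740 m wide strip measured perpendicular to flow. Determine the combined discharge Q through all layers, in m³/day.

Flow is parallel to layering, so each bed carries its own Darcy discharge and the transmissivities add.
Σ(K_i·b_i) = 0.143×2.85 + 0.00782×13.3 + 117×5.05 = 591.4 m²/day.
Hydraulic gradient i = Δh / L = 3.97 / 1060 = 0.003745.
Q = Σ(K_i·b_i) · W · i = 591.4 × 1740 × 0.003745 = 3854 m³/day.

3850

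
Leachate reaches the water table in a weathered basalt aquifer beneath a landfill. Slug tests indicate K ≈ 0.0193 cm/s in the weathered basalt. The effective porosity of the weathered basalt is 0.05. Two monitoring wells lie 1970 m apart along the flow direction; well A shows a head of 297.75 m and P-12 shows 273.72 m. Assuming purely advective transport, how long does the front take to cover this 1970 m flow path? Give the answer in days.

484

Convert K: 0.0193 cm/s × 864 = 16.68 m/day.
Hydraulic gradient i = (297.75 − 273.72) / 1970 = 24.03 / 1970 = 0.01220.
Darcy flux q = K · i = 16.68 × 0.01220 = 0.2034 m/day.
Seepage velocity v = q / n_e = 0.2034 / 0.05 = 4.068 m/day.
Travel time t = L / v = 1970 / 4.068 = 484.3 days.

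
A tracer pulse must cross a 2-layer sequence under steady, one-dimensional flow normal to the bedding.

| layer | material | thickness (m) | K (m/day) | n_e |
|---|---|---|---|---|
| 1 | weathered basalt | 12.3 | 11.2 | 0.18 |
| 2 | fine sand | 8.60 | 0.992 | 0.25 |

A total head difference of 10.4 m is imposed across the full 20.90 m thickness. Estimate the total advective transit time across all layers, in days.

4.10

With flow normal to the layers, continuity requires the same specific discharge q through every layer.
Σ(b_i/K_i) = 12.3/11.2 + 8.60/0.992 = 9.768 d.
q = Δh / Σ(b_i/K_i) = 10.4 / 9.768 = 1.065 m/day.
In each layer the seepage velocity is v_i = q/n_i, so the layer transit time is t_i = b_i·n_i / q:
  layer 1 (weathered basalt): t_1 = 12.3 × 0.18 / 1.065 = 2.079 d
  layer 2 (fine sand): t_2 = 8.60 × 0.25 / 1.065 = 2.019 d
Total t = Σ t_i = 4.099 days.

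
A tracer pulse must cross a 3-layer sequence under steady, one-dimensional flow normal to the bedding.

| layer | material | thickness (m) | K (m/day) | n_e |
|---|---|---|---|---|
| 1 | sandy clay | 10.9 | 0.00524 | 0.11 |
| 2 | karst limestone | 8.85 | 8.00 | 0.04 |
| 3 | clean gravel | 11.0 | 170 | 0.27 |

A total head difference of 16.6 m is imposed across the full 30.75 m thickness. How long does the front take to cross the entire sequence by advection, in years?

With flow normal to the layers, continuity requires the same specific discharge q through every layer.
Σ(b_i/K_i) = 10.9/0.00524 + 8.85/8.00 + 11.0/170 = 2081 d.
q = Δh / Σ(b_i/K_i) = 16.6 / 2081 = 0.007976 m/day.
In each layer the seepage velocity is v_i = q/n_i, so the layer transit time is t_i = b_i·n_i / q:
  layer 1 (sandy clay): t_1 = 10.9 × 0.11 / 0.007976 = 150.3 d
  layer 2 (karst limestone): t_2 = 8.85 × 0.04 / 0.007976 = 44.38 d
  layer 3 (clean gravel): t_3 = 11.0 × 0.27 / 0.007976 = 372.4 d
Total t = Σ t_i = 567.1 days = 1.553 years.

1.55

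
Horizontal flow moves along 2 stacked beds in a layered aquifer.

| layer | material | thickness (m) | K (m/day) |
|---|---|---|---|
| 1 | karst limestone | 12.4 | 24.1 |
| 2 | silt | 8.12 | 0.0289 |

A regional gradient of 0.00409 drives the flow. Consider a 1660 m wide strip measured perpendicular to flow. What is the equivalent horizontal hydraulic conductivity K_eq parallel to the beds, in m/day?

14.6

Flow is parallel to layering, so each bed carries its own Darcy discharge and the transmissivities add.
Σ(K_i·b_i) = 24.1×12.4 + 0.0289×8.12 = 299.1 m²/day.
Total thickness b = 20.52 m, so K_eq = Σ(K_i·b_i)/b = 14.57 m/day.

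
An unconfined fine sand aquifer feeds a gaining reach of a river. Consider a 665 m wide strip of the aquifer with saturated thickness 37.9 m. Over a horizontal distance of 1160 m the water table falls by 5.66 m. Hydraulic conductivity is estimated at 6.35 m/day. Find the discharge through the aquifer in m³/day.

Cross-sectional area A = 665 × 37.9 = 25204 m².
Hydraulic gradient i = Δh / L = 5.66 / 1160 = 0.004879.
Darcy's law: Q = K · A · i = 6.350 × 25204 × 0.004879 = 780.9 m³/day.

781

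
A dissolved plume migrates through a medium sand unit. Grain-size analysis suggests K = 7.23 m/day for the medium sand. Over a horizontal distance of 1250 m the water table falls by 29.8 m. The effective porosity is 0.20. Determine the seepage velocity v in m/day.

0.862

Hydraulic gradient i = Δh / L = 29.8 / 1250 = 0.02384.
Darcy flux q = K · i = 7.230 × 0.02384 = 0.1724 m/day.
Seepage velocity v = q / n_e = 0.1724 / 0.20 = 0.8618 m/day.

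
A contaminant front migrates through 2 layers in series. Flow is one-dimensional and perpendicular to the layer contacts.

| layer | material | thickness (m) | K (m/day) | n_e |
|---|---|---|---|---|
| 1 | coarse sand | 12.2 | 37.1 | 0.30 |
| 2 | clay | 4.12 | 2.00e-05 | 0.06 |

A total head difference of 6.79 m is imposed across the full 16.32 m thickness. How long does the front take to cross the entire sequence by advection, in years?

325

With flow normal to the layers, continuity requires the same specific discharge q through every layer.
Σ(b_i/K_i) = 12.2/37.1 + 4.12/2.00e-05 = 2.060e+05 d.
q = Δh / Σ(b_i/K_i) = 6.79 / 2.060e+05 = 3.296e-05 m/day.
In each layer the seepage velocity is v_i = q/n_i, so the layer transit time is t_i = b_i·n_i / q:
  layer 1 (coarse sand): t_1 = 12.2 × 0.30 / 3.296e-05 = 1.110e+05 d
  layer 2 (clay): t_2 = 4.12 × 0.06 / 3.296e-05 = 7500 d
Total t = Σ t_i = 1.185e+05 days = 324.5 years.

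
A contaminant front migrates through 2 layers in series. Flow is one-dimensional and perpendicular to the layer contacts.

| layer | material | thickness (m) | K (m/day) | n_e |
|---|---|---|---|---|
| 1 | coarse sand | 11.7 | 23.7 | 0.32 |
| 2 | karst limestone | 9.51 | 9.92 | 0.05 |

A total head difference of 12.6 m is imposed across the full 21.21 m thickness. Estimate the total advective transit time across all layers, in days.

With flow normal to the layers, continuity requires the same specific discharge q through every layer.
Σ(b_i/K_i) = 11.7/23.7 + 9.51/9.92 = 1.452 d.
q = Δh / Σ(b_i/K_i) = 12.6 / 1.452 = 8.676 m/day.
In each layer the seepage velocity is v_i = q/n_i, so the layer transit time is t_i = b_i·n_i / q:
  layer 1 (coarse sand): t_1 = 11.7 × 0.32 / 8.676 = 0.4316 d
  layer 2 (karst limestone): t_2 = 9.51 × 0.05 / 8.676 = 0.05481 d
Total t = Σ t_i = 0.4864 days.

0.486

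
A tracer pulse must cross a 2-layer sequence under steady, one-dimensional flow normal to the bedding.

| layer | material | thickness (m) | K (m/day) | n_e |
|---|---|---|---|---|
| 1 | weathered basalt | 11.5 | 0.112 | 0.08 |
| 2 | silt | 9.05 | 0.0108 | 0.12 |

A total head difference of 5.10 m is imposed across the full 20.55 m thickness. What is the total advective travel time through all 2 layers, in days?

With flow normal to the layers, continuity requires the same specific discharge q through every layer.
Σ(b_i/K_i) = 11.5/0.112 + 9.05/0.0108 = 940.6 d.
q = Δh / Σ(b_i/K_i) = 5.10 / 940.6 = 0.005422 m/day.
In each layer the seepage velocity is v_i = q/n_i, so the layer transit time is t_i = b_i·n_i / q:
  layer 1 (weathered basalt): t_1 = 11.5 × 0.08 / 0.005422 = 169.7 d
  layer 2 (silt): t_2 = 9.05 × 0.12 / 0.005422 = 200.3 d
Total t = Σ t_i = 370.0 days.

370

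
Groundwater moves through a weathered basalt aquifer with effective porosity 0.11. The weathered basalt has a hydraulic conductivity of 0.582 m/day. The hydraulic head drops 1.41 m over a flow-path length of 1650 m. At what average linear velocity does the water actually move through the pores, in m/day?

0.00452

Hydraulic gradient i = Δh / L = 1.41 / 1650 = 0.0008545.
Darcy flux q = K · i = 0.5820 × 0.0008545 = 0.0004973 m/day.
Seepage velocity v = q / n_e = 0.0004973 / 0.11 = 0.004521 m/day.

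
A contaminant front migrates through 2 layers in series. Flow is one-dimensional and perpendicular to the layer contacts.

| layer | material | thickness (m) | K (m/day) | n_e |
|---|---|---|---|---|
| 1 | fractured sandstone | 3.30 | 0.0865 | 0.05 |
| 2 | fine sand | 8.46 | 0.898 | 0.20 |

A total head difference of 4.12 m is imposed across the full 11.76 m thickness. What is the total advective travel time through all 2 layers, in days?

21.4

With flow normal to the layers, continuity requires the same specific discharge q through every layer.
Σ(b_i/K_i) = 3.30/0.0865 + 8.46/0.898 = 47.57 d.
q = Δh / Σ(b_i/K_i) = 4.12 / 47.57 = 0.08661 m/day.
In each layer the seepage velocity is v_i = q/n_i, so the layer transit time is t_i = b_i·n_i / q:
  layer 1 (fractured sandstone): t_1 = 3.30 × 0.05 / 0.08661 = 1.905 d
  layer 2 (fine sand): t_2 = 8.46 × 0.20 / 0.08661 = 19.54 d
Total t = Σ t_i = 21.44 days.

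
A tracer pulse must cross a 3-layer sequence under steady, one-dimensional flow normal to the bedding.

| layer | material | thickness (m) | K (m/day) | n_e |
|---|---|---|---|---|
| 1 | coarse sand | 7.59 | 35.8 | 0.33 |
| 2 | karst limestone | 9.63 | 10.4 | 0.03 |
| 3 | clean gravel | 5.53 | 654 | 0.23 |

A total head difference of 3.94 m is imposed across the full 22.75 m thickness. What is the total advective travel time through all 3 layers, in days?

With flow normal to the layers, continuity requires the same specific discharge q through every layer.
Σ(b_i/K_i) = 7.59/35.8 + 9.63/10.4 + 5.53/654 = 1.146 d.
q = Δh / Σ(b_i/K_i) = 3.94 / 1.146 = 3.437 m/day.
In each layer the seepage velocity is v_i = q/n_i, so the layer transit time is t_i = b_i·n_i / q:
  layer 1 (coarse sand): t_1 = 7.59 × 0.33 / 3.437 = 0.7288 d
  layer 2 (karst limestone): t_2 = 9.63 × 0.03 / 3.437 = 0.08406 d
  layer 3 (clean gravel): t_3 = 5.53 × 0.23 / 3.437 = 0.3701 d
Total t = Σ t_i = 1.183 days.

1.18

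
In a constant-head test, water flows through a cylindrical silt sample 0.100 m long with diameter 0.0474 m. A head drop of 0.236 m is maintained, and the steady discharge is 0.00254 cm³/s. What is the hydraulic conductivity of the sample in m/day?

0.0527

Cross-sectional area A = π·(d/2)² = π × (0.0474/2)² = 0.001765 m².
Convert discharge: 0.00254 cm³/s = 2.540e-09 m³/s.
Darcy's law rearranged: K = Q·L / (A·Δh) = 2.540e-09 × 0.100 / (0.001765 × 0.236) = 6.099e-07 m/s = 0.05270 m/day.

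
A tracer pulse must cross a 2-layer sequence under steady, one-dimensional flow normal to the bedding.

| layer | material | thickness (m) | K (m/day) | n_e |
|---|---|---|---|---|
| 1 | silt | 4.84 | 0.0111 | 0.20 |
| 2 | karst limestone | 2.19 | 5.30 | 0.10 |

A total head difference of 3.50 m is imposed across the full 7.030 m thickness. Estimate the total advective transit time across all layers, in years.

With flow normal to the layers, continuity requires the same specific discharge q through every layer.
Σ(b_i/K_i) = 4.84/0.0111 + 2.19/5.30 = 436.4 d.
q = Δh / Σ(b_i/K_i) = 3.50 / 436.4 = 0.008019 m/day.
In each layer the seepage velocity is v_i = q/n_i, so the layer transit time is t_i = b_i·n_i / q:
  layer 1 (silt): t_1 = 4.84 × 0.20 / 0.008019 = 120.7 d
  layer 2 (karst limestone): t_2 = 2.19 × 0.10 / 0.008019 = 27.31 d
Total t = Σ t_i = 148.0 days = 0.4053 years.

0.405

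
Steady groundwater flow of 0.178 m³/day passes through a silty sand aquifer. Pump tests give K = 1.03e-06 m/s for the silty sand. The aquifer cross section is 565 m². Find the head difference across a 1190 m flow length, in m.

Convert K: 1.03e-06 m/s × 86400 = 0.08899 m/day.
From Q = K·A·i, i = Q / (K·A) = 0.178 / (0.08899 × 565.0) = 0.003540.
Head loss Δh = i · L = 0.003540 × 1190 = 4.213 m.

4.21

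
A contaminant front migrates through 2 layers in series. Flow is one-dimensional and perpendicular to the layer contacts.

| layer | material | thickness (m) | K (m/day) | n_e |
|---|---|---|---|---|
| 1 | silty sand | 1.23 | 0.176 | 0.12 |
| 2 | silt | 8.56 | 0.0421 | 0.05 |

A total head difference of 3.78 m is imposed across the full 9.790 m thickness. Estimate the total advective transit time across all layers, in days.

With flow normal to the layers, continuity requires the same specific discharge q through every layer.
Σ(b_i/K_i) = 1.23/0.176 + 8.56/0.0421 = 210.3 d.
q = Δh / Σ(b_i/K_i) = 3.78 / 210.3 = 0.01797 m/day.
In each layer the seepage velocity is v_i = q/n_i, so the layer transit time is t_i = b_i·n_i / q:
  layer 1 (silty sand): t_1 = 1.23 × 0.12 / 0.01797 = 8.212 d
  layer 2 (silt): t_2 = 8.56 × 0.05 / 0.01797 = 23.81 d
Total t = Σ t_i = 32.03 days.

32.0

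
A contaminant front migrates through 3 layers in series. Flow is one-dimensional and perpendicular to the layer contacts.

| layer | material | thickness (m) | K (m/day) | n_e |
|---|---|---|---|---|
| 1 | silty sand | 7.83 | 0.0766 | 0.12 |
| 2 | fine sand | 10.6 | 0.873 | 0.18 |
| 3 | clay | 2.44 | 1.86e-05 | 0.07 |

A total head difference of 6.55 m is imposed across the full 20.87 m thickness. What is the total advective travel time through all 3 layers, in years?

With flow normal to the layers, continuity requires the same specific discharge q through every layer.
Σ(b_i/K_i) = 7.83/0.0766 + 10.6/0.873 + 2.44/1.86e-05 = 1.313e+05 d.
q = Δh / Σ(b_i/K_i) = 6.55 / 1.313e+05 = 4.989e-05 m/day.
In each layer the seepage velocity is v_i = q/n_i, so the layer transit time is t_i = b_i·n_i / q:
  layer 1 (silty sand): t_1 = 7.83 × 0.12 / 4.989e-05 = 18835 d
  layer 2 (fine sand): t_2 = 10.6 × 0.18 / 4.989e-05 = 38247 d
  layer 3 (clay): t_3 = 2.44 × 0.07 / 4.989e-05 = 3424 d
Total t = Σ t_i = 60505 days = 165.7 years.

166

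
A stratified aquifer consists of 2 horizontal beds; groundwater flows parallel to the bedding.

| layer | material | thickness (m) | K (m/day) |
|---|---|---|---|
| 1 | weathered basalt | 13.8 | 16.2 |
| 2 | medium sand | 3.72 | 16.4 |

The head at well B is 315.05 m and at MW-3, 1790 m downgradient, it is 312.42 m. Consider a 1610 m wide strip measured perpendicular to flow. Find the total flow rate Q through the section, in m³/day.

673

Flow is parallel to layering, so each bed carries its own Darcy discharge and the transmissivities add.
Σ(K_i·b_i) = 16.2×13.8 + 16.4×3.72 = 284.6 m²/day.
Hydraulic gradient i = (315.05 − 312.42) / 1790 = 2.63 / 1790 = 0.001469.
Q = Σ(K_i·b_i) · W · i = 284.6 × 1610 × 0.001469 = 673.2 m³/day.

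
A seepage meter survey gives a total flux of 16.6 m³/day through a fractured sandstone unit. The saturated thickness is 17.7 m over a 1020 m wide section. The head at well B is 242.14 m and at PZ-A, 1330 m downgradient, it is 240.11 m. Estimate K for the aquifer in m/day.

Cross-sectional area A = 1020 × 17.7 = 18054 m².
Hydraulic gradient i = (242.14 − 240.11) / 1330 = 2.03 / 1330 = 0.001526.
From Q = K·A·i, K = Q / (A·i) = 16.6 / (18054 × 0.001526) = 0.6024 m/day.

0.602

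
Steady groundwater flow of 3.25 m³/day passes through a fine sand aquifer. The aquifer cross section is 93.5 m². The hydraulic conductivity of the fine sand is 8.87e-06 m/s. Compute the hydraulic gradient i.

Convert K: 8.87e-06 m/s × 86400 = 0.7664 m/day.
From Q = K·A·i, i = Q / (K·A) = 3.25 / (0.7664 × 93.50) = 0.04536.

0.0454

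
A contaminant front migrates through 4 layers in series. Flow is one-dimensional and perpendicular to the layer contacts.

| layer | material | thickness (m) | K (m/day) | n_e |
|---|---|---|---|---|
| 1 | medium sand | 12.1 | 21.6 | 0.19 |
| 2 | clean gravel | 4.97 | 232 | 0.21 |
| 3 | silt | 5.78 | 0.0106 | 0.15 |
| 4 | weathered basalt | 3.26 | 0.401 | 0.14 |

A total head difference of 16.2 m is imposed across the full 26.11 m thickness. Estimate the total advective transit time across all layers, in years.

0.437

With flow normal to the layers, continuity requires the same specific discharge q through every layer.
Σ(b_i/K_i) = 12.1/21.6 + 4.97/232 + 5.78/0.0106 + 3.26/0.401 = 554.0 d.
q = Δh / Σ(b_i/K_i) = 16.2 / 554.0 = 0.02924 m/day.
In each layer the seepage velocity is v_i = q/n_i, so the layer transit time is t_i = b_i·n_i / q:
  layer 1 (medium sand): t_1 = 12.1 × 0.19 / 0.02924 = 78.62 d
  layer 2 (clean gravel): t_2 = 4.97 × 0.21 / 0.02924 = 35.69 d
  layer 3 (silt): t_3 = 5.78 × 0.15 / 0.02924 = 29.65 d
  layer 4 (weathered basalt): t_4 = 3.26 × 0.14 / 0.02924 = 15.61 d
Total t = Σ t_i = 159.6 days = 0.4369 years.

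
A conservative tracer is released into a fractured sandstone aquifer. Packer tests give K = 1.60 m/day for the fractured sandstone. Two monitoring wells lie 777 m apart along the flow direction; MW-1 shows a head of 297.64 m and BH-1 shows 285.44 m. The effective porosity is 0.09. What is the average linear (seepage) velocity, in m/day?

0.279

Hydraulic gradient i = (297.64 − 285.44) / 777 = 12.2 / 777 = 0.01570.
Darcy flux q = K · i = 1.600 × 0.01570 = 0.02512 m/day.
Seepage velocity v = q / n_e = 0.02512 / 0.09 = 0.2791 m/day.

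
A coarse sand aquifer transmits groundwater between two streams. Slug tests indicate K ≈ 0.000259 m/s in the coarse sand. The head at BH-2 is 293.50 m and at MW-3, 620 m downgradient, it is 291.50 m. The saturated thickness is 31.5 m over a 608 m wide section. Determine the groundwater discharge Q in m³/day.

Convert K: 0.000259 m/s × 86400 = 22.38 m/day.
Cross-sectional area A = 608 × 31.5 = 19152 m².
Hydraulic gradient i = (293.50 − 291.50) / 620 = 2 / 620 = 0.003226.
Darcy's law: Q = K · A · i = 22.38 × 19152 × 0.003226 = 1383 m³/day.

1380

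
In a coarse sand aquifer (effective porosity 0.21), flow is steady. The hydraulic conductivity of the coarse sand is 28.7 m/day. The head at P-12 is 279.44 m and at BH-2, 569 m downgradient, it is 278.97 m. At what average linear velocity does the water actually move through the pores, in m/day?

Hydraulic gradient i = (279.44 − 278.97) / 569 = 0.47 / 569 = 0.0008260.
Darcy flux q = K · i = 28.70 × 0.0008260 = 0.02371 m/day.
Seepage velocity v = q / n_e = 0.02371 / 0.21 = 0.1129 m/day.

0.113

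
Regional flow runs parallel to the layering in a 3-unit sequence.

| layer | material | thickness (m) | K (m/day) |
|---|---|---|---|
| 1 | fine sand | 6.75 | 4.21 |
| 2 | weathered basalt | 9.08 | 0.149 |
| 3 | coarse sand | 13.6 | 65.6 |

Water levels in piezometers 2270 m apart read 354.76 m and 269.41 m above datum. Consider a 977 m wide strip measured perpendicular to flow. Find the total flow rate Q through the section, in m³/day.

Flow is parallel to layering, so each bed carries its own Darcy discharge and the transmissivities add.
Σ(K_i·b_i) = 4.21×6.75 + 0.149×9.08 + 65.6×13.6 = 921.9 m²/day.
Hydraulic gradient i = (354.76 − 269.41) / 2270 = 85.35 / 2270 = 0.03760.
Q = Σ(K_i·b_i) · W · i = 921.9 × 977 × 0.03760 = 33867 m³/day.

33900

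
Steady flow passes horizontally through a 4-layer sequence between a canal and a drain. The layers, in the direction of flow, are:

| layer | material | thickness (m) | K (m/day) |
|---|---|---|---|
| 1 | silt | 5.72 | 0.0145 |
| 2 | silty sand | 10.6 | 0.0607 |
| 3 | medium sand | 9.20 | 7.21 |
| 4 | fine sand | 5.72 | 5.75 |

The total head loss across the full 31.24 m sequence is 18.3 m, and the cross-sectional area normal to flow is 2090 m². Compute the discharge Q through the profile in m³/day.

66.9

Flow is perpendicular to layering, so the layers act in series and the equivalent K is the thickness-weighted harmonic mean.
Total thickness L = 5.72 + 10.6 + 9.20 + 5.72 = 31.24 m.
Σ(b_i/K_i) = 5.72/0.0145 + 10.6/0.0607 + 9.20/7.21 + 5.72/5.75 = 571.4 d.
K_eq = L / Σ(b_i/K_i) = 31.24 / 571.4 = 0.05467 m/day.
Q = K_eq · A · (Δh/L) = 0.05467 × 2090 × (18.3/31.24) = 66.94 m³/day.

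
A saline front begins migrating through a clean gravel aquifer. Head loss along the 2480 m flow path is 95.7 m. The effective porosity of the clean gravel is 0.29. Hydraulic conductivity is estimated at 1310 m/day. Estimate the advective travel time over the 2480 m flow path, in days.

14.2

Hydraulic gradient i = Δh / L = 95.7 / 2480 = 0.03859.
Darcy flux q = K · i = 1310 × 0.03859 = 50.55 m/day.
Seepage velocity v = q / n_e = 50.55 / 0.29 = 174.3 m/day.
Travel time t = L / v = 2480 / 174.3 = 14.23 days.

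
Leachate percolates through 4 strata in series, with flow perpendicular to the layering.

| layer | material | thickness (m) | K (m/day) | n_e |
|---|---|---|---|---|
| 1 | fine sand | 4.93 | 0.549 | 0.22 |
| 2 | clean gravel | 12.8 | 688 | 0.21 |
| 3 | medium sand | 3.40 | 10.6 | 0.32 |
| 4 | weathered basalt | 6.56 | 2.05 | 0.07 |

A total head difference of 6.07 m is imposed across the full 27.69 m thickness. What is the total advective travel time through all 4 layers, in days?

11.0

With flow normal to the layers, continuity requires the same specific discharge q through every layer.
Σ(b_i/K_i) = 4.93/0.549 + 12.8/688 + 3.40/10.6 + 6.56/2.05 = 12.52 d.
q = Δh / Σ(b_i/K_i) = 6.07 / 12.52 = 0.4849 m/day.
In each layer the seepage velocity is v_i = q/n_i, so the layer transit time is t_i = b_i·n_i / q:
  layer 1 (fine sand): t_1 = 4.93 × 0.22 / 0.4849 = 2.237 d
  layer 2 (clean gravel): t_2 = 12.8 × 0.21 / 0.4849 = 5.544 d
  layer 3 (medium sand): t_3 = 3.40 × 0.32 / 0.4849 = 2.244 d
  layer 4 (weathered basalt): t_4 = 6.56 × 0.07 / 0.4849 = 0.9471 d
Total t = Σ t_i = 10.97 days.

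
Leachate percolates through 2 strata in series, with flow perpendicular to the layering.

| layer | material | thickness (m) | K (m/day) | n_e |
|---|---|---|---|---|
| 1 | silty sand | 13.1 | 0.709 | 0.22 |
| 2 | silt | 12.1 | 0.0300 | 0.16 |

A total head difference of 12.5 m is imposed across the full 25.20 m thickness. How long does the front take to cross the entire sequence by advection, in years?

With flow normal to the layers, continuity requires the same specific discharge q through every layer.
Σ(b_i/K_i) = 13.1/0.709 + 12.1/0.0300 = 421.8 d.
q = Δh / Σ(b_i/K_i) = 12.5 / 421.8 = 0.02963 m/day.
In each layer the seepage velocity is v_i = q/n_i, so the layer transit time is t_i = b_i·n_i / q:
  layer 1 (silty sand): t_1 = 13.1 × 0.22 / 0.02963 = 97.25 d
  layer 2 (silt): t_2 = 12.1 × 0.16 / 0.02963 = 65.33 d
Total t = Σ t_i = 162.6 days = 0.4451 years.

0.445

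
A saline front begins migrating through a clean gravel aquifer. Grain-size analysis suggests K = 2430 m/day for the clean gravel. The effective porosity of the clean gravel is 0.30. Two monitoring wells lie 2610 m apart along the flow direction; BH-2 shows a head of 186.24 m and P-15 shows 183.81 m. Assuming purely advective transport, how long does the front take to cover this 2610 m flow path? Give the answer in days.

346

Hydraulic gradient i = (186.24 − 183.81) / 2610 = 2.43 / 2610 = 0.0009310.
Darcy flux q = K · i = 2430 × 0.0009310 = 2.262 m/day.
Seepage velocity v = q / n_e = 2.262 / 0.30 = 7.541 m/day.
Travel time t = L / v = 2610 / 7.541 = 346.1 days.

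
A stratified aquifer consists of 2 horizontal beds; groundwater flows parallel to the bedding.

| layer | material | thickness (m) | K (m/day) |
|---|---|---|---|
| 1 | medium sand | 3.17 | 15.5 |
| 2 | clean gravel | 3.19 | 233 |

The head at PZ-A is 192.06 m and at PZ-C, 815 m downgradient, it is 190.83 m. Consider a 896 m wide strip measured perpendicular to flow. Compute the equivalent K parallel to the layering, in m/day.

125

Flow is parallel to layering, so each bed carries its own Darcy discharge and the transmissivities add.
Σ(K_i·b_i) = 15.5×3.17 + 233×3.19 = 792.4 m²/day.
Total thickness b = 6.360 m, so K_eq = Σ(K_i·b_i)/b = 124.6 m/day.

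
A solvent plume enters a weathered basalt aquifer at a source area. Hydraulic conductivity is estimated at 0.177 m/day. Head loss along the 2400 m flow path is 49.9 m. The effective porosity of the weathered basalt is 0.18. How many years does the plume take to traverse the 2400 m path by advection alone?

Hydraulic gradient i = Δh / L = 49.9 / 2400 = 0.02079.
Darcy flux q = K · i = 0.1770 × 0.02079 = 0.003680 m/day.
Seepage velocity v = q / n_e = 0.003680 / 0.18 = 0.02045 m/day.
Travel time t = L / v = 2400 / 0.02045 = 1.174e+05 days = 321.4 years.

321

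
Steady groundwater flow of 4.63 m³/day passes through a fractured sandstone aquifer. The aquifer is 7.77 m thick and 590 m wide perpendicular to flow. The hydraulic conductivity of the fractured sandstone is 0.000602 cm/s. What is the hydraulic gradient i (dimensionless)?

0.00194

Convert K: 0.000602 cm/s × 864 = 0.5201 m/day.
Cross-sectional area A = 590 × 7.77 = 4584 m².
From Q = K·A·i, i = Q / (K·A) = 4.63 / (0.5201 × 4584) = 0.001942.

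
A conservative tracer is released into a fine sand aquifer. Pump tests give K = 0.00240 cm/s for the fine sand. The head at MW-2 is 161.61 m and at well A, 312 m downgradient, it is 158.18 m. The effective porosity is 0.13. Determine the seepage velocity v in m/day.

Convert K: 0.00240 cm/s × 864 = 2.074 m/day.
Hydraulic gradient i = (161.61 − 158.18) / 312 = 3.43 / 312 = 0.01099.
Darcy flux q = K · i = 2.074 × 0.01099 = 0.02280 m/day.
Seepage velocity v = q / n_e = 0.02280 / 0.13 = 0.1754 m/day.

0.175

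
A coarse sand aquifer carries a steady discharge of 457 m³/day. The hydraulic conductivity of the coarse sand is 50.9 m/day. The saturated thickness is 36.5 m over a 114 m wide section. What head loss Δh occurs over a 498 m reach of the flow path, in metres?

Cross-sectional area A = 114 × 36.5 = 4161 m².
From Q = K·A·i, i = Q / (K·A) = 457 / (50.90 × 4161) = 0.002158.
Head loss Δh = i · L = 0.002158 × 498 = 1.075 m.

1.07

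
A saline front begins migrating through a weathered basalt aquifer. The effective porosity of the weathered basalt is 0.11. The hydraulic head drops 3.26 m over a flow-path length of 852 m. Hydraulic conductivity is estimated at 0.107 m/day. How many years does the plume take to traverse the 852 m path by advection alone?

627

Hydraulic gradient i = Δh / L = 3.26 / 852 = 0.003826.
Darcy flux q = K · i = 0.1070 × 0.003826 = 0.0004094 m/day.
Seepage velocity v = q / n_e = 0.0004094 / 0.11 = 0.003722 m/day.
Travel time t = L / v = 852 / 0.003722 = 2.289e+05 days = 626.7 years.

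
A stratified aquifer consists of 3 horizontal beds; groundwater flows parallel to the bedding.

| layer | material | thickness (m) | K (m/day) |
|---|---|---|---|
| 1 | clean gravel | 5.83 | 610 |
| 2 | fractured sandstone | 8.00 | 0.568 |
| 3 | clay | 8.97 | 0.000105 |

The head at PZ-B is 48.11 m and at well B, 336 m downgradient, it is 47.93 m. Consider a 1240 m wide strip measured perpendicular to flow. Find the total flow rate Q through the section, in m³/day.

Flow is parallel to layering, so each bed carries its own Darcy discharge and the transmissivities add.
Σ(K_i·b_i) = 610×5.83 + 0.568×8.00 + 0.000105×8.97 = 3561 m²/day.
Hydraulic gradient i = (48.11 − 47.93) / 336 = 0.18 / 336 = 0.0005357.
Q = Σ(K_i·b_i) · W · i = 3561 × 1240 × 0.0005357 = 2365 m³/day.

2370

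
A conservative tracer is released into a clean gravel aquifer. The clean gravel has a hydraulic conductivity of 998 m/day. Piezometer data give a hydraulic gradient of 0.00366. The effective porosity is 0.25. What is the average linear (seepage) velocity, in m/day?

Hydraulic gradient i = 0.00366.
Darcy flux q = K · i = 998.0 × 0.003660 = 3.653 m/day.
Seepage velocity v = q / n_e = 3.653 / 0.25 = 14.61 m/day.

14.6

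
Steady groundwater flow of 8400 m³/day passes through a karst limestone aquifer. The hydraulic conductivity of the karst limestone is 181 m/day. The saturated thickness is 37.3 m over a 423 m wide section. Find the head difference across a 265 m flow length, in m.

0.779

Cross-sectional area A = 423 × 37.3 = 15778 m².
From Q = K·A·i, i = Q / (K·A) = 8400 / (181.0 × 15778) = 0.002941.
Head loss Δh = i · L = 0.002941 × 265 = 0.7795 m.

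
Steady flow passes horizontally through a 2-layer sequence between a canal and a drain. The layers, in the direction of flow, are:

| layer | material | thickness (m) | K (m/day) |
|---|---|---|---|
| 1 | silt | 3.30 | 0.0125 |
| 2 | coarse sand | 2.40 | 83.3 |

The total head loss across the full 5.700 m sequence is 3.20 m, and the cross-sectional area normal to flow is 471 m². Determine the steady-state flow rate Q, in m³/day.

5.71

Flow is perpendicular to layering, so the layers act in series and the equivalent K is the thickness-weighted harmonic mean.
Total thickness L = 3.30 + 2.40 = 5.700 m.
Σ(b_i/K_i) = 3.30/0.0125 + 2.40/83.3 = 264.0 d.
K_eq = L / Σ(b_i/K_i) = 5.700 / 264.0 = 0.02159 m/day.
Q = K_eq · A · (Δh/L) = 0.02159 × 471 × (3.20/5.700) = 5.708 m³/day.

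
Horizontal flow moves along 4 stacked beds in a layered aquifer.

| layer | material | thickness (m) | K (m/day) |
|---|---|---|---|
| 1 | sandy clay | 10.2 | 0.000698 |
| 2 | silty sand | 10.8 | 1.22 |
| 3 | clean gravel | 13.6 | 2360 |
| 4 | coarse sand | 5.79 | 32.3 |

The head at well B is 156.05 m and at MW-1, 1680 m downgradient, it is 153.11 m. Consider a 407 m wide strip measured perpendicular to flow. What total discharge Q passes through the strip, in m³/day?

Flow is parallel to layering, so each bed carries its own Darcy discharge and the transmissivities add.
Σ(K_i·b_i) = 0.000698×10.2 + 1.22×10.8 + 2360×13.6 + 32.3×5.79 = 32296 m²/day.
Hydraulic gradient i = (156.05 − 153.11) / 1680 = 2.94 / 1680 = 0.001750.
Q = Σ(K_i·b_i) · W · i = 32296 × 407 × 0.001750 = 23003 m³/day.

23000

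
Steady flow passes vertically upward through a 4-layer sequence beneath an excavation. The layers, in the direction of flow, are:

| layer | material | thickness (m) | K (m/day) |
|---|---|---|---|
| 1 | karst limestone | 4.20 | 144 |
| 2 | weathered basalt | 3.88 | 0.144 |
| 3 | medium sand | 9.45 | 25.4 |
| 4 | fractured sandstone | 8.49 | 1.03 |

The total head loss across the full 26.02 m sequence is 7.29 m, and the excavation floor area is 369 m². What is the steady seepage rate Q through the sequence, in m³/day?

75.6

Flow is perpendicular to layering, so the layers act in series and the equivalent K is the thickness-weighted harmonic mean.
Total thickness L = 4.20 + 3.88 + 9.45 + 8.49 = 26.02 m.
Σ(b_i/K_i) = 4.20/144 + 3.88/0.144 + 9.45/25.4 + 8.49/1.03 = 35.59 d.
K_eq = L / Σ(b_i/K_i) = 26.02 / 35.59 = 0.7311 m/day.
Q = K_eq · A · (Δh/L) = 0.7311 × 369 × (7.29/26.02) = 75.59 m³/day.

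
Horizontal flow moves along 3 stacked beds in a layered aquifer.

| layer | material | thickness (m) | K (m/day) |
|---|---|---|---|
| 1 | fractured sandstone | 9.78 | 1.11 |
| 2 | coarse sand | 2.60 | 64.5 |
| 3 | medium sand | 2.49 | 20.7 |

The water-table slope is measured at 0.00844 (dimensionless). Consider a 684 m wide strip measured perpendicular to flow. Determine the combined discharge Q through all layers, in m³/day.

Flow is parallel to layering, so each bed carries its own Darcy discharge and the transmissivities add.
Σ(K_i·b_i) = 1.11×9.78 + 64.5×2.60 + 20.7×2.49 = 230.1 m²/day.
Hydraulic gradient i = 0.00844.
Q = Σ(K_i·b_i) · W · i = 230.1 × 684 × 0.008440 = 1328 m³/day.

1330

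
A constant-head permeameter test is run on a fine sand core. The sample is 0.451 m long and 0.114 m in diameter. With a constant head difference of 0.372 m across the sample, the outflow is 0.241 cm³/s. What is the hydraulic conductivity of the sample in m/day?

Cross-sectional area A = π·(d/2)² = π × (0.114/2)² = 0.01021 m².
Convert discharge: 0.241 cm³/s = 2.410e-07 m³/s.
Darcy's law rearranged: K = Q·L / (A·Δh) = 2.410e-07 × 0.451 / (0.01021 × 0.372) = 2.863e-05 m/s = 2.473 m/day.

2.47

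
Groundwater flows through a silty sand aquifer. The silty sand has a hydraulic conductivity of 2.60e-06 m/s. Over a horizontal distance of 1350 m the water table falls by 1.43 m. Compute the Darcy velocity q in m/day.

0.000238

Convert K: 2.60e-06 m/s × 86400 = 0.2246 m/day.
Hydraulic gradient i = Δh / L = 1.43 / 1350 = 0.001059.
Specific discharge q = K · i = 0.2246 × 0.001059 = 0.0002380 m/day.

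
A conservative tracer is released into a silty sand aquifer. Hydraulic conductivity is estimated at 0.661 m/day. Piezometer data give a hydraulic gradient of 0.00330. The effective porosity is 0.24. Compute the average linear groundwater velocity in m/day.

Hydraulic gradient i = 0.00330.
Darcy flux q = K · i = 0.6610 × 0.003300 = 0.002181 m/day.
Seepage velocity v = q / n_e = 0.002181 / 0.24 = 0.009089 m/day.

0.00909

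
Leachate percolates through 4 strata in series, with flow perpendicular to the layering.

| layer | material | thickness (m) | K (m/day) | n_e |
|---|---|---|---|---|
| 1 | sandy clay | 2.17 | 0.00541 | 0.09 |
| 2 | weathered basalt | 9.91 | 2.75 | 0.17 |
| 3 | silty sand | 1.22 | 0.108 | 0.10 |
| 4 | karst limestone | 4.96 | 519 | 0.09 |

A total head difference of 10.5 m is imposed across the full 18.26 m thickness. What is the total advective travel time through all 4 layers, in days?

97.0

With flow normal to the layers, continuity requires the same specific discharge q through every layer.
Σ(b_i/K_i) = 2.17/0.00541 + 9.91/2.75 + 1.22/0.108 + 4.96/519 = 416.0 d.
q = Δh / Σ(b_i/K_i) = 10.5 / 416.0 = 0.02524 m/day.
In each layer the seepage velocity is v_i = q/n_i, so the layer transit time is t_i = b_i·n_i / q:
  layer 1 (sandy clay): t_1 = 2.17 × 0.09 / 0.02524 = 7.738 d
  layer 2 (weathered basalt): t_2 = 9.91 × 0.17 / 0.02524 = 66.75 d
  layer 3 (silty sand): t_3 = 1.22 × 0.10 / 0.02524 = 4.834 d
  layer 4 (karst limestone): t_4 = 4.96 × 0.09 / 0.02524 = 17.69 d
Total t = Σ t_i = 97.01 days.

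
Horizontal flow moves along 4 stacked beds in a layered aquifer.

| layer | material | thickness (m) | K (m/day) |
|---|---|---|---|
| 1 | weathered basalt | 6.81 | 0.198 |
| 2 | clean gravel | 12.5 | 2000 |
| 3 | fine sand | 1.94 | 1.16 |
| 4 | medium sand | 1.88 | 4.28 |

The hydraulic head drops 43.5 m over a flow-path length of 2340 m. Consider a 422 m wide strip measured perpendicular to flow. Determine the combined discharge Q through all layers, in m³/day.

Flow is parallel to layering, so each bed carries its own Darcy discharge and the transmissivities add.
Σ(K_i·b_i) = 0.198×6.81 + 2000×12.5 + 1.16×1.94 + 4.28×1.88 = 25012 m²/day.
Hydraulic gradient i = Δh / L = 43.5 / 2340 = 0.01859.
Q = Σ(K_i·b_i) · W · i = 25012 × 422 × 0.01859 = 1.962e+05 m³/day.

196000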